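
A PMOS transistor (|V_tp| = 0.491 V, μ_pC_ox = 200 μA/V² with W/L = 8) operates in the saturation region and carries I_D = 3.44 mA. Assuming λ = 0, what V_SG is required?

V_SG = 2.56 V

k_p = μ_pC_ox · (W/L) = 1.6 mA/V².
In saturation I_D = ½ k_p (V_SG − |V_tp|)², so V_SG − |V_tp| = √(2 I_D / k_p) = √(2 × 3.44 / 1.6) = 2.07 V.
V_SG = 0.491 + 2.07 = 2.56 V.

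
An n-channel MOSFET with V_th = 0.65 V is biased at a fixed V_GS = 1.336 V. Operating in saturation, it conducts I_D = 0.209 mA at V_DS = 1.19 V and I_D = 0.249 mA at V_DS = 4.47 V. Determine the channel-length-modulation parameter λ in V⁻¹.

With V_GS fixed, I_D ∝ (1 + λ V_DS) in saturation, so I_D2/I_D1 = (1 + λ V_DS2)/(1 + λ V_DS1).
0.249/0.209 = 1.191 = (1 + 4.47 λ)/(1 + 1.19 λ).
Solving: λ (I_D1 V_DS2 − I_D2 V_DS1) = I_D2 − I_D1, so λ = (0.249 − 0.209) / (0.209 × 4.47 − 0.249 × 1.19) = 0.04 / 0.638 = 0.0627 V⁻¹.

λ = 0.0627 V⁻¹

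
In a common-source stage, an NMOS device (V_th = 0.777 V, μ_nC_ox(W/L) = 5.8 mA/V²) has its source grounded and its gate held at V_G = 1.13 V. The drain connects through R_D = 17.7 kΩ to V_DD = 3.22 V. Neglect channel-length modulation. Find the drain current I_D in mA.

V_GS = V_G = 1.13 V, so V_ov = 1.13 − 0.777 = 0.353 V.
Assume saturation: I_D = ½ k_n V_ov² = 0.5 × 5.8 × 0.353² = 0.361 mA, giving V_DS = V_DD − I_D R_D = 3.22 − 0.361 × 17.7 = -3.18 V.
But -3.18 V < V_ov = 0.353 V, so the device is actually in triode.
In triode I_D = k_n[V_ov V_DS − ½ V_DS²] and I_D = (V_DD − V_DS)/R_D. Equating: 51.3 V_DS² − 37.24 V_DS + 3.22 = 0, giving V_DS = 0.1 V (the root below V_ov).
I_D = (3.22 − 0.1) / 17.7 = 0.176 mA.

I_D = 0.176 mA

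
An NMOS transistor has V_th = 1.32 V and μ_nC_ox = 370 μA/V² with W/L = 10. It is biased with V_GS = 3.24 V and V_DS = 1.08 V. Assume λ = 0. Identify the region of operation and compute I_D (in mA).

Triode; I_D = 5.51 mA

k_n = μ_nC_ox · (W/L) = 3.7 mA/V².
V_ov = V_GS − V_th = 3.24 − 1.32 = 1.92 V.
Since V_DS = 1.08 V < V_ov = 1.92 V, the device is in the triode region.
I_D = k_n [V_ov · V_DS − ½ V_DS²] = 3.7 × [1.92 × 1.08 − 0.5 × 1.08²] = 5.51 mA.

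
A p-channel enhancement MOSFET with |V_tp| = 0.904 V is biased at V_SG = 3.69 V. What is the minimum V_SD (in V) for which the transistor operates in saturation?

The boundary between triode and saturation is V_SD = V_SG − |V_tp| = V_ov.
V_ov = 3.69 − 0.904 = 2.79 V.

V_SD,sat = 2.79 V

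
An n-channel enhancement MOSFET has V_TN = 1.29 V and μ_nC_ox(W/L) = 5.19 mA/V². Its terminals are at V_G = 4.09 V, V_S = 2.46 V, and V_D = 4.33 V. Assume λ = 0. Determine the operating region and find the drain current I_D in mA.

Saturation; I_D = 0.300 mA

V_GS = V_G − V_S = 4.09 − 2.46 = 1.63 V; V_DS = V_D − V_S = 4.33 − 2.46 = 1.87 V.
V_ov = V_GS − V_TN = 1.63 − 1.29 = 0.34 V.
Since V_DS = 1.87 V ≥ V_ov = 0.34 V, the device is in saturation.
I_D = ½ k_n V_ov² = 0.5 × 5.19 × 0.34² = 0.3 mA.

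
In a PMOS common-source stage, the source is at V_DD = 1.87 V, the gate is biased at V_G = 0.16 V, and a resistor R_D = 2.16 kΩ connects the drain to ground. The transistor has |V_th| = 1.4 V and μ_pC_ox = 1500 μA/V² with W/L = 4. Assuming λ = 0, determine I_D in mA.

V_SG = V_DD − V_G = 1.87 − 0.16 = 1.71 V, so V_ov = 1.71 − 1.4 = 0.31 V.
k_p = μ_pC_ox · (W/L) = 6 mA/V².
Assume saturation: I_D = ½ k_p V_ov² = 0.5 × 6 × 0.31² = 0.288 mA, giving V_SD = V_DD − I_D R_D = 1.87 − 0.288 × 2.16 = 1.25 V.
V_SD = 1.25 V ≥ V_ov = 0.31 V, confirming saturation.

I_D = 0.288 mA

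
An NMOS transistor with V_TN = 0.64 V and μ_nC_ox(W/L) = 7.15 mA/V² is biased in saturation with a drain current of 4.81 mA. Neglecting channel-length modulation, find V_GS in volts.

In saturation I_D = ½ k_n (V_GS − V_TN)², so V_GS − V_TN = √(2 I_D / k_n) = √(2 × 4.81 / 7.15) = 1.16 V.
V_GS = 0.64 + 1.16 = 1.8 V.

V_GS = 1.80 V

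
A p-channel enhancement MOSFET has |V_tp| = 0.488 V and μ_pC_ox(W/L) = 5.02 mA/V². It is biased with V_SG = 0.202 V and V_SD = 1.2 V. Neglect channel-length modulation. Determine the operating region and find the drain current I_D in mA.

V_SG = 0.202 V < |V_tp| = 0.488 V, so the transistor is in cutoff.

Cutoff; I_D = 0 mA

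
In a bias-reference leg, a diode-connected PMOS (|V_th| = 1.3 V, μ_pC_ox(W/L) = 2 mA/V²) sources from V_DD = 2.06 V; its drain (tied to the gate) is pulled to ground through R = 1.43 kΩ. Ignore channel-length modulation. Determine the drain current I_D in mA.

I_D = 0.211 mA

With gate tied to drain, V_SG = V_SD ≥ V_SG − |V_th|, so the device is in saturation.
KCL at the drain: ½ k_p (V_SG − |V_th|)² = (V_DD − V_SG)/R.
Let x = V_SG − 1.3. Then 1.43 x² + x − 0.76 = 0, giving x = 0.459 V (positive root), so V_SG = 1.76 V.
I_D = (V_DD − V_SG)/R = (2.06 − 1.76) / 1.43 = 0.211 mA.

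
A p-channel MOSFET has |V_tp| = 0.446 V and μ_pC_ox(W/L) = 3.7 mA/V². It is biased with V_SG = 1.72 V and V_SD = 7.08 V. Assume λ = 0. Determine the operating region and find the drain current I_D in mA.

Saturation; I_D = 3.00 mA

V_ov = V_SG − |V_tp| = 1.72 − 0.446 = 1.27 V.
Since V_SD = 7.08 V ≥ V_ov = 1.27 V, the device is in saturation.
I_D = ½ k_p V_ov² = 0.5 × 3.7 × 1.27² = 3 mA.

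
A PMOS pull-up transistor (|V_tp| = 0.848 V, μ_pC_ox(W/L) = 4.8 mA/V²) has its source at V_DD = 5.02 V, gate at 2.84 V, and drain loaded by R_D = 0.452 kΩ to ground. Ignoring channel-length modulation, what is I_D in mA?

I_D = 4.26 mA

V_SG = V_DD − V_G = 5.02 − 2.84 = 2.18 V, so V_ov = 2.18 − 0.848 = 1.33 V.
Assume saturation: I_D = ½ k_p V_ov² = 0.5 × 4.8 × 1.33² = 4.26 mA, giving V_SD = V_DD − I_D R_D = 5.02 − 4.26 × 0.452 = 3.1 V.
V_SD = 3.1 V ≥ V_ov = 1.33 V, confirming saturation.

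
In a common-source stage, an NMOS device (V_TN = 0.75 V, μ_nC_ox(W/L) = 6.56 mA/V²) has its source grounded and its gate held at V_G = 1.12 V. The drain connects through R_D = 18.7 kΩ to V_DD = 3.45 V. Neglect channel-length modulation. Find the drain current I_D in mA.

I_D = 0.180 mA

V_GS = V_G = 1.12 V, so V_ov = 1.12 − 0.75 = 0.37 V.
Assume saturation: I_D = ½ k_n V_ov² = 0.5 × 6.56 × 0.37² = 0.449 mA, giving V_DS = V_DD − I_D R_D = 3.45 − 0.449 × 18.7 = -4.95 V.
But -4.95 V < V_ov = 0.37 V, so the device is actually in triode.
In triode I_D = k_n[V_ov V_DS − ½ V_DS²] and I_D = (V_DD − V_DS)/R_D. Equating: 61.3 V_DS² − 46.39 V_DS + 3.45 = 0, giving V_DS = 0.0836 V (the root below V_ov).
I_D = (3.45 − 0.0836) / 18.7 = 0.18 mA.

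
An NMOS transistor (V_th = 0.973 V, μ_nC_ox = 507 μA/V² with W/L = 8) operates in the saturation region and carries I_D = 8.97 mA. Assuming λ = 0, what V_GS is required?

k_n = μ_nC_ox · (W/L) = 4.056 mA/V².
In saturation I_D = ½ k_n (V_GS − V_th)², so V_GS − V_th = √(2 I_D / k_n) = √(2 × 8.97 / 4.056) = 2.1 V.
V_GS = 0.973 + 2.1 = 3.08 V.

V_GS = 3.08 V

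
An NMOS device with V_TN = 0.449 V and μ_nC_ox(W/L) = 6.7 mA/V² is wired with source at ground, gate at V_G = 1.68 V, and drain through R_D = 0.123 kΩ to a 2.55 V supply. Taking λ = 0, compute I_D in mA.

V_GS = V_G = 1.68 V, so V_ov = 1.68 − 0.449 = 1.23 V.
Assume saturation: I_D = ½ k_n V_ov² = 0.5 × 6.7 × 1.23² = 5.08 mA, giving V_DS = V_DD − I_D R_D = 2.55 − 5.08 × 0.123 = 1.93 V.
V_DS = 1.93 V ≥ V_ov = 1.23 V, confirming saturation.

I_D = 5.08 mA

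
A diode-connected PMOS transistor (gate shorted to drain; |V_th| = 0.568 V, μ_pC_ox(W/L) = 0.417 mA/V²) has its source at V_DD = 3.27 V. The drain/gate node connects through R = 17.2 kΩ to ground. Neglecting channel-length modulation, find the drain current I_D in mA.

I_D = 0.114 mA

With gate tied to drain, V_SG = V_SD ≥ V_SG − |V_th|, so the device is in saturation.
KCL at the drain: ½ k_p (V_SG − |V_th|)² = (V_DD − V_SG)/R.
Let x = V_SG − 0.568. Then 3.59 x² + x − 2.702 = 0, giving x = 0.74 V (positive root), so V_SG = 1.31 V.
I_D = (V_DD − V_SG)/R = (3.27 − 1.31) / 17.2 = 0.114 mA.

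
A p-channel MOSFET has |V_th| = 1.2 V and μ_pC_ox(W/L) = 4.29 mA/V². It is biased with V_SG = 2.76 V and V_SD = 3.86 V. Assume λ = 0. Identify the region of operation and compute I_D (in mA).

Saturation; I_D = 5.22 mA

V_ov = V_SG − |V_th| = 2.76 − 1.2 = 1.56 V.
Since V_SD = 3.86 V ≥ V_ov = 1.56 V, the device is in saturation.
I_D = ½ k_p V_ov² = 0.5 × 4.29 × 1.56² = 5.22 mA.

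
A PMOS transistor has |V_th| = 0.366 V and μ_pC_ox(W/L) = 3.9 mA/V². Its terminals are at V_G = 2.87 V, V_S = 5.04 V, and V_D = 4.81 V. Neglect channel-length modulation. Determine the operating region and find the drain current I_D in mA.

Triode; I_D = 1.52 mA

V_SG = V_S − V_G = 5.04 − 2.87 = 2.17 V; V_SD = V_S − V_D = 5.04 − 4.81 = 0.23 V.
V_ov = V_SG − |V_th| = 2.17 − 0.366 = 1.8 V.
Since V_SD = 0.23 V < V_ov = 1.8 V, the device is in the triode region.
I_D = k_p [V_ov · V_SD − ½ V_SD²] = 3.9 × [1.8 × 0.23 − 0.5 × 0.23²] = 1.52 mA.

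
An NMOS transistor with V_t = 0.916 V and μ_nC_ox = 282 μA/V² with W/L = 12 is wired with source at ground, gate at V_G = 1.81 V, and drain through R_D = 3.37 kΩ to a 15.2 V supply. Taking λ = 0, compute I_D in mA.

V_GS = V_G = 1.81 V, so V_ov = 1.81 − 0.916 = 0.894 V.
k_n = μ_nC_ox · (W/L) = 3.384 mA/V².
Assume saturation: I_D = ½ k_n V_ov² = 0.5 × 3.384 × 0.894² = 1.35 mA, giving V_DS = V_DD − I_D R_D = 15.2 − 1.35 × 3.37 = 10.6 V.
V_DS = 10.6 V ≥ V_ov = 0.894 V, confirming saturation.

I_D = 1.35 mA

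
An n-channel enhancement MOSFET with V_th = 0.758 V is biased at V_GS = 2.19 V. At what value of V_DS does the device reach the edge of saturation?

V_DS,sat = 1.43 V

The boundary between triode and saturation is V_DS = V_GS − V_th = V_ov.
V_ov = 2.19 − 0.758 = 1.43 V.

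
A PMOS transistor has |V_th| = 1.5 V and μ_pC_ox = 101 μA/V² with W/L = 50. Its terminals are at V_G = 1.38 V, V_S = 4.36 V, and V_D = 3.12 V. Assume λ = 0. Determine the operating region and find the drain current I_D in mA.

V_SG = V_S − V_G = 4.36 − 1.38 = 2.98 V; V_SD = V_S − V_D = 4.36 − 3.12 = 1.24 V.
k_p = μ_pC_ox · (W/L) = 5.05 mA/V².
V_ov = V_SG − |V_th| = 2.98 − 1.5 = 1.48 V.
Since V_SD = 1.24 V < V_ov = 1.48 V, the device is in the triode region.
I_D = k_p [V_ov · V_SD − ½ V_SD²] = 5.05 × [1.48 × 1.24 − 0.5 × 1.24²] = 5.39 mA.

Triode; I_D = 5.39 mA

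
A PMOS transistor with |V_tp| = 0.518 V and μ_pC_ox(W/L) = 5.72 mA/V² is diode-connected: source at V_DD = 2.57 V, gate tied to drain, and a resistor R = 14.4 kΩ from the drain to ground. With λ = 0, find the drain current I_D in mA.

I_D = 0.128 mA

With gate tied to drain, V_SG = V_SD ≥ V_SG − |V_tp|, so the device is in saturation.
KCL at the drain: ½ k_p (V_SG − |V_tp|)² = (V_DD − V_SG)/R.
Let x = V_SG − 0.518. Then 41.2 x² + x − 2.052 = 0, giving x = 0.211 V (positive root), so V_SG = 0.729 V.
I_D = (V_DD − V_SG)/R = (2.57 − 0.729) / 14.4 = 0.128 mA.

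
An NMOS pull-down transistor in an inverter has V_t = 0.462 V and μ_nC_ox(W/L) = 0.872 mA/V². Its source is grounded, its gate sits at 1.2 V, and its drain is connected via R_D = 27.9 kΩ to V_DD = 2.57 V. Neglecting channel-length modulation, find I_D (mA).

I_D = 0.0867 mA

V_GS = V_G = 1.2 V, so V_ov = 1.2 − 0.462 = 0.738 V.
Assume saturation: I_D = ½ k_n V_ov² = 0.5 × 0.872 × 0.738² = 0.237 mA, giving V_DS = V_DD − I_D R_D = 2.57 − 0.237 × 27.9 = -4.06 V.
But -4.06 V < V_ov = 0.738 V, so the device is actually in triode.
In triode I_D = k_n[V_ov V_DS − ½ V_DS²] and I_D = (V_DD − V_DS)/R_D. Equating: 12.2 V_DS² − 18.95 V_DS + 2.57 = 0, giving V_DS = 0.15 V (the root below V_ov).
I_D = (2.57 − 0.15) / 27.9 = 0.0867 mA.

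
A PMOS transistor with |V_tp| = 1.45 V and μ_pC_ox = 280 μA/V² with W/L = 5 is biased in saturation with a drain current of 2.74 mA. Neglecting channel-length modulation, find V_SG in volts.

k_p = μ_pC_ox · (W/L) = 1.4 mA/V².
In saturation I_D = ½ k_p (V_SG − |V_tp|)², so V_SG − |V_tp| = √(2 I_D / k_p) = √(2 × 2.74 / 1.4) = 1.98 V.
V_SG = 1.45 + 1.98 = 3.43 V.

V_SG = 3.43 V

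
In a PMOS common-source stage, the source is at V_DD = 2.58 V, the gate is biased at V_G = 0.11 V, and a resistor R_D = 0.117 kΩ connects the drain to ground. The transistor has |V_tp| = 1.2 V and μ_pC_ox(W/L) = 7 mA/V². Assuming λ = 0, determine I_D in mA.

I_D = 5.65 mA

V_SG = V_DD − V_G = 2.58 − 0.11 = 2.47 V, so V_ov = 2.47 − 1.2 = 1.27 V.
Assume saturation: I_D = ½ k_p V_ov² = 0.5 × 7 × 1.27² = 5.65 mA, giving V_SD = V_DD − I_D R_D = 2.58 − 5.65 × 0.117 = 1.92 V.
V_SD = 1.92 V ≥ V_ov = 1.27 V, confirming saturation.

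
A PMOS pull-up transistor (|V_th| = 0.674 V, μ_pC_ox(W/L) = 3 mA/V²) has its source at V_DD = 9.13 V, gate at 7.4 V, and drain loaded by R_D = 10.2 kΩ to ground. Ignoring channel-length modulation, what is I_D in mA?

V_SG = V_DD − V_G = 9.13 − 7.4 = 1.73 V, so V_ov = 1.73 − 0.674 = 1.06 V.
Assume saturation: I_D = ½ k_p V_ov² = 0.5 × 3 × 1.06² = 1.67 mA, giving V_SD = V_DD − I_D R_D = 9.13 − 1.67 × 10.2 = -7.93 V.
But -7.93 V < V_ov = 1.06 V, so the device is actually in triode.
In triode I_D = k_p[V_ov V_SD − ½ V_SD²] and I_D = (V_DD − V_SD)/R_D. Equating: 15.3 V_SD² − 33.31 V_SD + 9.13 = 0, giving V_SD = 0.322 V (the root below V_ov).
I_D = (9.13 − 0.322) / 10.2 = 0.864 mA.

I_D = 0.864 mA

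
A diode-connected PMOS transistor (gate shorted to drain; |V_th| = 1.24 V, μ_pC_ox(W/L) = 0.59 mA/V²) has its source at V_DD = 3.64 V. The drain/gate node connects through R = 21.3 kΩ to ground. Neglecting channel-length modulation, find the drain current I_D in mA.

With gate tied to drain, V_SG = V_SD ≥ V_SG − |V_th|, so the device is in saturation.
KCL at the drain: ½ k_p (V_SG − |V_th|)² = (V_DD − V_SG)/R.
Let x = V_SG − 1.24. Then 6.28 x² + x − 2.4 = 0, giving x = 0.544 V (positive root), so V_SG = 1.78 V.
I_D = (V_DD − V_SG)/R = (3.64 − 1.78) / 21.3 = 0.0872 mA.

I_D = 0.0872 mA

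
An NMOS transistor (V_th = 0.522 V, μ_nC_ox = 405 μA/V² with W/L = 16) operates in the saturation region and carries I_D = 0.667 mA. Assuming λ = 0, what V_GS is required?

k_n = μ_nC_ox · (W/L) = 6.48 mA/V².
In saturation I_D = ½ k_n (V_GS − V_th)², so V_GS − V_th = √(2 I_D / k_n) = √(2 × 0.667 / 6.48) = 0.454 V.
V_GS = 0.522 + 0.454 = 0.976 V.

V_GS = 0.976 V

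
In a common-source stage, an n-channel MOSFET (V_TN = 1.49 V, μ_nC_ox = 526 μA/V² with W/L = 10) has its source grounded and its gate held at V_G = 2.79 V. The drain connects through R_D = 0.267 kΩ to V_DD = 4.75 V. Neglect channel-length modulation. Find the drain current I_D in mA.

I_D = 4.44 mA

V_GS = V_G = 2.79 V, so V_ov = 2.79 − 1.49 = 1.3 V.
k_n = μ_nC_ox · (W/L) = 5.26 mA/V².
Assume saturation: I_D = ½ k_n V_ov² = 0.5 × 5.26 × 1.3² = 4.44 mA, giving V_DS = V_DD − I_D R_D = 4.75 − 4.44 × 0.267 = 3.56 V.
V_DS = 3.56 V ≥ V_ov = 1.3 V, confirming saturation.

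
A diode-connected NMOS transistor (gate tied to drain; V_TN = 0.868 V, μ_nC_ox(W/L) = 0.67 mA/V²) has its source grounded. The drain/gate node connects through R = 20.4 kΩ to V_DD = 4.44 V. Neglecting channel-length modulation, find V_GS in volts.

V_GS = 1.52 V

With gate tied to drain, V_GS = V_DS ≥ V_GS − V_TN, so the device is in saturation.
KCL at the drain: ½ k_n (V_GS − V_TN)² = (V_DD − V_GS)/R.
Let x = V_GS − 0.868. Then 6.83 x² + x − 3.572 = 0, giving x = 0.653 V (positive root), so V_GS = 1.52 V.
I_D = (V_DD − V_GS)/R = (4.44 − 1.52) / 20.4 = 0.143 mA.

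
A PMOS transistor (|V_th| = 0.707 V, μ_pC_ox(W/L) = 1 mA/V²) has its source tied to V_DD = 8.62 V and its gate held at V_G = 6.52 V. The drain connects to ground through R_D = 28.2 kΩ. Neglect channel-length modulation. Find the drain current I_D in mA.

V_SG = V_DD − V_G = 8.62 − 6.52 = 2.1 V, so V_ov = 2.1 − 0.707 = 1.39 V.
Assume saturation: I_D = ½ k_p V_ov² = 0.5 × 1 × 1.39² = 0.97 mA, giving V_SD = V_DD − I_D R_D = 8.62 − 0.97 × 28.2 = -18.7 V.
But -18.7 V < V_ov = 1.39 V, so the device is actually in triode.
In triode I_D = k_p[V_ov V_SD − ½ V_SD²] and I_D = (V_DD − V_SD)/R_D. Equating: 14.1 V_SD² − 40.28 V_SD + 8.62 = 0, giving V_SD = 0.233 V (the root below V_ov).
I_D = (8.62 − 0.233) / 28.2 = 0.297 mA.

I_D = 0.297 mA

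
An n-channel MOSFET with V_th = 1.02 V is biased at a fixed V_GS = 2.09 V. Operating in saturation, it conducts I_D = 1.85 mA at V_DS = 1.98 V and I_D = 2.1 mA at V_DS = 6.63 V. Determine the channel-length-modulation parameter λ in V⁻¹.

λ = 0.0308 V⁻¹

With V_GS fixed, I_D ∝ (1 + λ V_DS) in saturation, so I_D2/I_D1 = (1 + λ V_DS2)/(1 + λ V_DS1).
2.1/1.85 = 1.135 = (1 + 6.63 λ)/(1 + 1.98 λ).
Solving: λ (I_D1 V_DS2 − I_D2 V_DS1) = I_D2 − I_D1, so λ = (2.1 − 1.85) / (1.85 × 6.63 − 2.1 × 1.98) = 0.25 / 8.11 = 0.0308 V⁻¹.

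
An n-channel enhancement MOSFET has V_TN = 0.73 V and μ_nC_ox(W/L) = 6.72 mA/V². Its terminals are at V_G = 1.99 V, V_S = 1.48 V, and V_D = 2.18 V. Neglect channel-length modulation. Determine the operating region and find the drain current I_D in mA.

V_GS = V_G − V_S = 1.99 − 1.48 = 0.51 V; V_DS = V_D − V_S = 2.18 − 1.48 = 0.7 V.
V_GS = 0.51 V < V_TN = 0.73 V, so the transistor is in cutoff.

Cutoff; I_D = 0 mA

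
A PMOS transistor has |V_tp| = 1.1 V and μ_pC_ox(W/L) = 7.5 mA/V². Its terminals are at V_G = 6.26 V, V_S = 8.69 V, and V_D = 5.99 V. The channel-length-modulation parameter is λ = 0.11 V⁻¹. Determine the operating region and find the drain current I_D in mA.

V_SG = V_S − V_G = 8.69 − 6.26 = 2.43 V; V_SD = V_S − V_D = 8.69 − 5.99 = 2.7 V.
V_ov = V_SG − |V_tp| = 2.43 − 1.1 = 1.33 V.
Since V_SD = 2.7 V ≥ V_ov = 1.33 V, the device is in saturation.
I_D = ½ k_p V_ov² (1 + λ V_SD) = 0.5 × 7.5 × 1.33² × (1 + 0.11 × 2.7) = 8.6 mA.

Saturation; I_D = 8.60 mA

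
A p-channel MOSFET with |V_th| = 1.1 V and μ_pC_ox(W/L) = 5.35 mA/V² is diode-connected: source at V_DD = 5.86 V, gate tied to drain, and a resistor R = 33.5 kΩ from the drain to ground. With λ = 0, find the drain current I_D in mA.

With gate tied to drain, V_SG = V_SD ≥ V_SG − |V_th|, so the device is in saturation.
KCL at the drain: ½ k_p (V_SG − |V_th|)² = (V_DD − V_SG)/R.
Let x = V_SG − 1.1. Then 89.6 x² + x − 4.76 = 0, giving x = 0.225 V (positive root), so V_SG = 1.32 V.
I_D = (V_DD − V_SG)/R = (5.86 − 1.32) / 33.5 = 0.135 mA.

I_D = 0.135 mA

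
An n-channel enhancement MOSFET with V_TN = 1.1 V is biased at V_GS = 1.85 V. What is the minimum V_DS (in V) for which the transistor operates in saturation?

V_DS,sat = 0.750 V

The boundary between triode and saturation is V_DS = V_GS − V_TN = V_ov.
V_ov = 1.85 − 1.1 = 0.75 V.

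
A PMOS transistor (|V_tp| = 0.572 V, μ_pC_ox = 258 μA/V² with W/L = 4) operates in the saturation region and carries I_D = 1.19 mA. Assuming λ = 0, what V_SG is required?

k_p = μ_pC_ox · (W/L) = 1.032 mA/V².
In saturation I_D = ½ k_p (V_SG − |V_tp|)², so V_SG − |V_tp| = √(2 I_D / k_p) = √(2 × 1.19 / 1.032) = 1.52 V.
V_SG = 0.572 + 1.52 = 2.09 V.

V_SG = 2.09 V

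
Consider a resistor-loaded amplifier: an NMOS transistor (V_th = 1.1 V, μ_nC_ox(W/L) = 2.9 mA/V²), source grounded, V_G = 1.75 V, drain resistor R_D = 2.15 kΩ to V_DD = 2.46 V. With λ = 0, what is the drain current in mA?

V_GS = V_G = 1.75 V, so V_ov = 1.75 − 1.1 = 0.65 V.
Assume saturation: I_D = ½ k_n V_ov² = 0.5 × 2.9 × 0.65² = 0.613 mA, giving V_DS = V_DD − I_D R_D = 2.46 − 0.613 × 2.15 = 1.14 V.
V_DS = 1.14 V ≥ V_ov = 0.65 V, confirming saturation.

I_D = 0.613 mA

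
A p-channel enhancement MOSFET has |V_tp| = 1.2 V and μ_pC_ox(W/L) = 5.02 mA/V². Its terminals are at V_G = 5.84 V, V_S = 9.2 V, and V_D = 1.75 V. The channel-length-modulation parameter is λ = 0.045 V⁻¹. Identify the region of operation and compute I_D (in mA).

Saturation; I_D = 15.6 mA

V_SG = V_S − V_G = 9.2 − 5.84 = 3.36 V; V_SD = V_S − V_D = 9.2 − 1.75 = 7.45 V.
V_ov = V_SG − |V_tp| = 3.36 − 1.2 = 2.16 V.
Since V_SD = 7.45 V ≥ V_ov = 2.16 V, the device is in saturation.
I_D = ½ k_p V_ov² (1 + λ V_SD) = 0.5 × 5.02 × 2.16² × (1 + 0.045 × 7.45) = 15.6 mA.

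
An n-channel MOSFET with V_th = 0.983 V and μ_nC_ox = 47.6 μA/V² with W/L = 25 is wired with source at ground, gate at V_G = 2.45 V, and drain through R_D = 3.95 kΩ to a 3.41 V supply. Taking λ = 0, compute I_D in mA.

V_GS = V_G = 2.45 V, so V_ov = 2.45 − 0.983 = 1.47 V.
k_n = μ_nC_ox · (W/L) = 1.19 mA/V².
Assume saturation: I_D = ½ k_n V_ov² = 0.5 × 1.19 × 1.47² = 1.28 mA, giving V_DS = V_DD − I_D R_D = 3.41 − 1.28 × 3.95 = -1.65 V.
But -1.65 V < V_ov = 1.47 V, so the device is actually in triode.
In triode I_D = k_n[V_ov V_DS − ½ V_DS²] and I_D = (V_DD − V_DS)/R_D. Equating: 2.35 V_DS² − 7.896 V_DS + 3.41 = 0, giving V_DS = 0.509 V (the root below V_ov).
I_D = (3.41 − 0.509) / 3.95 = 0.734 mA.

I_D = 0.734 mA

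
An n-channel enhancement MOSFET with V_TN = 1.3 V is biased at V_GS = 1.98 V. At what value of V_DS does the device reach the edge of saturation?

V_DS,sat = 0.680 V

The boundary between triode and saturation is V_DS = V_GS − V_TN = V_ov.
V_ov = 1.98 − 1.3 = 0.68 V.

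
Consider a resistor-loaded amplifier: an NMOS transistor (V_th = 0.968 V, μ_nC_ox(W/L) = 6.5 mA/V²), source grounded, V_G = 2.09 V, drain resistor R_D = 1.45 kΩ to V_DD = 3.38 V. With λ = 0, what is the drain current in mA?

I_D = 2.10 mA

V_GS = V_G = 2.09 V, so V_ov = 2.09 − 0.968 = 1.12 V.
Assume saturation: I_D = ½ k_n V_ov² = 0.5 × 6.5 × 1.12² = 4.09 mA, giving V_DS = V_DD − I_D R_D = 3.38 − 4.09 × 1.45 = -2.55 V.
But -2.55 V < V_ov = 1.12 V, so the device is actually in triode.
In triode I_D = k_n[V_ov V_DS − ½ V_DS²] and I_D = (V_DD − V_DS)/R_D. Equating: 4.71 V_DS² − 11.57 V_DS + 3.38 = 0, giving V_DS = 0.339 V (the root below V_ov).
I_D = (3.38 − 0.339) / 1.45 = 2.1 mA.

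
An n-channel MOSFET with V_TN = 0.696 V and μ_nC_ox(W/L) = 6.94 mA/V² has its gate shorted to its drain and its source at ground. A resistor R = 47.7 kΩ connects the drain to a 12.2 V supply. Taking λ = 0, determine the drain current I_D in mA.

I_D = 0.236 mA

With gate tied to drain, V_GS = V_DS ≥ V_GS − V_TN, so the device is in saturation.
KCL at the drain: ½ k_n (V_GS − V_TN)² = (V_DD − V_GS)/R.
Let x = V_GS − 0.696. Then 166 x² + x − 11.5 = 0, giving x = 0.261 V (positive root), so V_GS = 0.957 V.
I_D = (V_DD − V_GS)/R = (12.2 − 0.957) / 47.7 = 0.236 mA.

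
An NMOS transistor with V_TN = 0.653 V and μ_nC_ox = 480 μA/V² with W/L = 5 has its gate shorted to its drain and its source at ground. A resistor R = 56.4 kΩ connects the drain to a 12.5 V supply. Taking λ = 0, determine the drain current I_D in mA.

With gate tied to drain, V_GS = V_DS ≥ V_GS − V_TN, so the device is in saturation.
k_n = μ_nC_ox · (W/L) = 2.4 mA/V².
KCL at the drain: ½ k_n (V_GS − V_TN)² = (V_DD − V_GS)/R.
Let x = V_GS − 0.653. Then 67.7 x² + x − 11.85 = 0, giving x = 0.411 V (positive root), so V_GS = 1.06 V.
I_D = (V_DD − V_GS)/R = (12.5 − 1.06) / 56.4 = 0.203 mA.

I_D = 0.203 mA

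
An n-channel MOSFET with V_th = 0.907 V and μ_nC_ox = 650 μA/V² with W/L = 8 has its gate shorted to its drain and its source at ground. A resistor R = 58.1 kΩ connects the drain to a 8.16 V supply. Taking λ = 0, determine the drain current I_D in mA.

With gate tied to drain, V_GS = V_DS ≥ V_GS − V_th, so the device is in saturation.
k_n = μ_nC_ox · (W/L) = 5.2 mA/V².
KCL at the drain: ½ k_n (V_GS − V_th)² = (V_DD − V_GS)/R.
Let x = V_GS − 0.907. Then 151 x² + x − 7.253 = 0, giving x = 0.216 V (positive root), so V_GS = 1.12 V.
I_D = (V_DD − V_GS)/R = (8.16 − 1.12) / 58.1 = 0.121 mA.

I_D = 0.121 mA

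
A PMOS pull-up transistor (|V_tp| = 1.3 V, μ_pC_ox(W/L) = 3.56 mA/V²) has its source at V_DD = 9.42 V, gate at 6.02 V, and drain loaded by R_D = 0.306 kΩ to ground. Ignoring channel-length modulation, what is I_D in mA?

V_SG = V_DD − V_G = 9.42 − 6.02 = 3.4 V, so V_ov = 3.4 − 1.3 = 2.1 V.
Assume saturation: I_D = ½ k_p V_ov² = 0.5 × 3.56 × 2.1² = 7.85 mA, giving V_SD = V_DD − I_D R_D = 9.42 − 7.85 × 0.306 = 7.02 V.
V_SD = 7.02 V ≥ V_ov = 2.1 V, confirming saturation.

I_D = 7.85 mA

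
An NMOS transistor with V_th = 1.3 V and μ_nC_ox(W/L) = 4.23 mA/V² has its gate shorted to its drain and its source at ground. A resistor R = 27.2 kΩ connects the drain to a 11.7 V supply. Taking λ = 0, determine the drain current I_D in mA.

With gate tied to drain, V_GS = V_DS ≥ V_GS − V_th, so the device is in saturation.
KCL at the drain: ½ k_n (V_GS − V_th)² = (V_DD − V_GS)/R.
Let x = V_GS − 1.3. Then 57.5 x² + x − 10.4 = 0, giving x = 0.417 V (positive root), so V_GS = 1.72 V.
I_D = (V_DD − V_GS)/R = (11.7 − 1.72) / 27.2 = 0.367 mA.

I_D = 0.367 mA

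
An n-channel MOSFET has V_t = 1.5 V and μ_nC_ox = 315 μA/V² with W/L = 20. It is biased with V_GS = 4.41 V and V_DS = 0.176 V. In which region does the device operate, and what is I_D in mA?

Triode; I_D = 3.13 mA

k_n = μ_nC_ox · (W/L) = 6.3 mA/V².
V_ov = V_GS − V_t = 4.41 − 1.5 = 2.91 V.
Since V_DS = 0.176 V < V_ov = 2.91 V, the device is in the triode region.
I_D = k_n [V_ov · V_DS − ½ V_DS²] = 6.3 × [2.91 × 0.176 − 0.5 × 0.176²] = 3.13 mA.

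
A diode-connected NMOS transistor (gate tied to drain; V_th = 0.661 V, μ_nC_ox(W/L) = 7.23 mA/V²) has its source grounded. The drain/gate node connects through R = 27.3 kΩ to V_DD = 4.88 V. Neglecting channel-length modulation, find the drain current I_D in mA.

With gate tied to drain, V_GS = V_DS ≥ V_GS − V_th, so the device is in saturation.
KCL at the drain: ½ k_n (V_GS − V_th)² = (V_DD − V_GS)/R.
Let x = V_GS − 0.661. Then 98.7 x² + x − 4.219 = 0, giving x = 0.202 V (positive root), so V_GS = 0.863 V.
I_D = (V_DD − V_GS)/R = (4.88 − 0.863) / 27.3 = 0.147 mA.

I_D = 0.147 mA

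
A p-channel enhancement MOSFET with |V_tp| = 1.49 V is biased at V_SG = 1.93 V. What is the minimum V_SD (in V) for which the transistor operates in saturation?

V_SD,sat = 0.440 V

The boundary between triode and saturation is V_SD = V_SG − |V_tp| = V_ov.
V_ov = 1.93 − 1.49 = 0.44 V.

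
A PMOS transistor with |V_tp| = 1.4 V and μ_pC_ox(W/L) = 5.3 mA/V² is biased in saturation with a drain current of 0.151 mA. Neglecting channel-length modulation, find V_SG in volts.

V_SG = 1.64 V

In saturation I_D = ½ k_p (V_SG − |V_tp|)², so V_SG − |V_tp| = √(2 I_D / k_p) = √(2 × 0.151 / 5.3) = 0.239 V.
V_SG = 1.4 + 0.239 = 1.64 V.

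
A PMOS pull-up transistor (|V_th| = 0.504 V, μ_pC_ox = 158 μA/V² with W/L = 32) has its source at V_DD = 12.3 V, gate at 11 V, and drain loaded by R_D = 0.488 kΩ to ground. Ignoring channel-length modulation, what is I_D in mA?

I_D = 1.60 mA

V_SG = V_DD − V_G = 12.3 − 11 = 1.3 V, so V_ov = 1.3 − 0.504 = 0.796 V.
k_p = μ_pC_ox · (W/L) = 5.056 mA/V².
Assume saturation: I_D = ½ k_p V_ov² = 0.5 × 5.056 × 0.796² = 1.6 mA, giving V_SD = V_DD − I_D R_D = 12.3 − 1.6 × 0.488 = 11.5 V.
V_SD = 11.5 V ≥ V_ov = 0.796 V, confirming saturation.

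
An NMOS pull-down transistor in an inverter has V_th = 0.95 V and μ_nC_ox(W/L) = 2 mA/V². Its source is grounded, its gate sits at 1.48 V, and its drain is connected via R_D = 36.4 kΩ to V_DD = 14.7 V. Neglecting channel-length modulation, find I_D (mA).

I_D = 0.281 mA

V_GS = V_G = 1.48 V, so V_ov = 1.48 − 0.95 = 0.53 V.
Assume saturation: I_D = ½ k_n V_ov² = 0.5 × 2 × 0.53² = 0.281 mA, giving V_DS = V_DD − I_D R_D = 14.7 − 0.281 × 36.4 = 4.48 V.
V_DS = 4.48 V ≥ V_ov = 0.53 V, confirming saturation.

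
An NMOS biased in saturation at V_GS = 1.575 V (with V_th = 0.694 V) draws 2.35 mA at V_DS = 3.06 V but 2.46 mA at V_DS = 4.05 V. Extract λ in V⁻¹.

λ = 0.0553 V⁻¹

With V_GS fixed, I_D ∝ (1 + λ V_DS) in saturation, so I_D2/I_D1 = (1 + λ V_DS2)/(1 + λ V_DS1).
2.46/2.35 = 1.047 = (1 + 4.05 λ)/(1 + 3.06 λ).
Solving: λ (I_D1 V_DS2 − I_D2 V_DS1) = I_D2 − I_D1, so λ = (2.46 − 2.35) / (2.35 × 4.05 − 2.46 × 3.06) = 0.11 / 1.99 = 0.0553 V⁻¹.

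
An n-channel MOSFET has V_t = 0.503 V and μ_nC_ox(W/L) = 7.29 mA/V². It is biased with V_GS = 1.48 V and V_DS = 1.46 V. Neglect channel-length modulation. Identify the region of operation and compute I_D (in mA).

V_ov = V_GS − V_t = 1.48 − 0.503 = 0.977 V.
Since V_DS = 1.46 V ≥ V_ov = 0.977 V, the device is in saturation.
I_D = ½ k_n V_ov² = 0.5 × 7.29 × 0.977² = 3.48 mA.

Saturation; I_D = 3.48 mA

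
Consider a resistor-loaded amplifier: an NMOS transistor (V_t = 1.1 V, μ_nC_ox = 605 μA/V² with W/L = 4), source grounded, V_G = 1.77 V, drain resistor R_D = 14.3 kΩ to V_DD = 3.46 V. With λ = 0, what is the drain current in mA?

V_GS = V_G = 1.77 V, so V_ov = 1.77 − 1.1 = 0.67 V.
k_n = μ_nC_ox · (W/L) = 2.42 mA/V².
Assume saturation: I_D = ½ k_n V_ov² = 0.5 × 2.42 × 0.67² = 0.543 mA, giving V_DS = V_DD − I_D R_D = 3.46 − 0.543 × 14.3 = -4.31 V.
But -4.31 V < V_ov = 0.67 V, so the device is actually in triode.
In triode I_D = k_n[V_ov V_DS − ½ V_DS²] and I_D = (V_DD − V_DS)/R_D. Equating: 17.3 V_DS² − 24.19 V_DS + 3.46 = 0, giving V_DS = 0.162 V (the root below V_ov).
I_D = (3.46 − 0.162) / 14.3 = 0.231 mA.

I_D = 0.231 mA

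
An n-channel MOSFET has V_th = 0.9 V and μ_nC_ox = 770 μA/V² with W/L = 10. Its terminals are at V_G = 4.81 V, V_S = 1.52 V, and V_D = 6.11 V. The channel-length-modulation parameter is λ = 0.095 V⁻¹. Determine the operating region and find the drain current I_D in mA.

V_GS = V_G − V_S = 4.81 − 1.52 = 3.29 V; V_DS = V_D − V_S = 6.11 − 1.52 = 4.59 V.
k_n = μ_nC_ox · (W/L) = 7.7 mA/V².
V_ov = V_GS − V_th = 3.29 − 0.9 = 2.39 V.
Since V_DS = 4.59 V ≥ V_ov = 2.39 V, the device is in saturation.
I_D = ½ k_n V_ov² (1 + λ V_DS) = 0.5 × 7.7 × 2.39² × (1 + 0.095 × 4.59) = 31.6 mA.

Saturation; I_D = 31.6 mA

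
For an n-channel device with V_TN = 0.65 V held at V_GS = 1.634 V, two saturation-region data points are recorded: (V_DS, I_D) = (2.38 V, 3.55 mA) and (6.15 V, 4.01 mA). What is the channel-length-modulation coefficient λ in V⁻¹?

With V_GS fixed, I_D ∝ (1 + λ V_DS) in saturation, so I_D2/I_D1 = (1 + λ V_DS2)/(1 + λ V_DS1).
4.01/3.55 = 1.13 = (1 + 6.15 λ)/(1 + 2.38 λ).
Solving: λ (I_D1 V_DS2 − I_D2 V_DS1) = I_D2 − I_D1, so λ = (4.01 − 3.55) / (3.55 × 6.15 − 4.01 × 2.38) = 0.46 / 12.3 = 0.0374 V⁻¹.

λ = 0.0374 V⁻¹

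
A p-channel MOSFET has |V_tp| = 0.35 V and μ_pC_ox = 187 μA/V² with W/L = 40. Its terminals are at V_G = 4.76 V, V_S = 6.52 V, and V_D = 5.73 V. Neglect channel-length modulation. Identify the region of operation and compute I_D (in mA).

Triode; I_D = 6.00 mA

V_SG = V_S − V_G = 6.52 − 4.76 = 1.76 V; V_SD = V_S − V_D = 6.52 − 5.73 = 0.79 V.
k_p = μ_pC_ox · (W/L) = 7.48 mA/V².
V_ov = V_SG − |V_tp| = 1.76 − 0.35 = 1.41 V.
Since V_SD = 0.79 V < V_ov = 1.41 V, the device is in the triode region.
I_D = k_p [V_ov · V_SD − ½ V_SD²] = 7.48 × [1.41 × 0.79 − 0.5 × 0.79²] = 6 mA.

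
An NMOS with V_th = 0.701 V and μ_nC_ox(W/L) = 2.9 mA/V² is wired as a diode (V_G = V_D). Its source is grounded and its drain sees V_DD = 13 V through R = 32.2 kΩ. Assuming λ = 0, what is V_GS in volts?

With gate tied to drain, V_GS = V_DS ≥ V_GS − V_th, so the device is in saturation.
KCL at the drain: ½ k_n (V_GS − V_th)² = (V_DD − V_GS)/R.
Let x = V_GS − 0.701. Then 46.7 x² + x − 12.3 = 0, giving x = 0.503 V (positive root), so V_GS = 1.2 V.
I_D = (V_DD − V_GS)/R = (13 − 1.2) / 32.2 = 0.366 mA.

V_GS = 1.20 V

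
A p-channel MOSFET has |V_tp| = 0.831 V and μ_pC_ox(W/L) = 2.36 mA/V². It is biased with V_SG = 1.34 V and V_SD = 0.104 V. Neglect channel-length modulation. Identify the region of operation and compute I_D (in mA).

Triode; I_D = 0.112 mA

V_ov = V_SG − |V_tp| = 1.34 − 0.831 = 0.509 V.
Since V_SD = 0.104 V < V_ov = 0.509 V, the device is in the triode region.
I_D = k_p [V_ov · V_SD − ½ V_SD²] = 2.36 × [0.509 × 0.104 − 0.5 × 0.104²] = 0.112 mA.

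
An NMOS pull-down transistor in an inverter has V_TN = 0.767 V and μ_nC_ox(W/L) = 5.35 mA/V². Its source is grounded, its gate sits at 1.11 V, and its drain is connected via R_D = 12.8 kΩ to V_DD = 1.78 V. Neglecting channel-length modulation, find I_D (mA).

I_D = 0.133 mA

V_GS = V_G = 1.11 V, so V_ov = 1.11 − 0.767 = 0.343 V.
Assume saturation: I_D = ½ k_n V_ov² = 0.5 × 5.35 × 0.343² = 0.315 mA, giving V_DS = V_DD − I_D R_D = 1.78 − 0.315 × 12.8 = -2.25 V.
But -2.25 V < V_ov = 0.343 V, so the device is actually in triode.
In triode I_D = k_n[V_ov V_DS − ½ V_DS²] and I_D = (V_DD − V_DS)/R_D. Equating: 34.2 V_DS² − 24.49 V_DS + 1.78 = 0, giving V_DS = 0.0821 V (the root below V_ov).
I_D = (1.78 − 0.0821) / 12.8 = 0.133 mA.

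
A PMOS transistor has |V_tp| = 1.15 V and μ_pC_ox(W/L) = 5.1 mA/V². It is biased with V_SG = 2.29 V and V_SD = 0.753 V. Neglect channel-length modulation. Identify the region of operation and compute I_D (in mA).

V_ov = V_SG − |V_tp| = 2.29 − 1.15 = 1.14 V.
Since V_SD = 0.753 V < V_ov = 1.14 V, the device is in the triode region.
I_D = k_p [V_ov · V_SD − ½ V_SD²] = 5.1 × [1.14 × 0.753 − 0.5 × 0.753²] = 2.93 mA.

Triode; I_D = 2.93 mA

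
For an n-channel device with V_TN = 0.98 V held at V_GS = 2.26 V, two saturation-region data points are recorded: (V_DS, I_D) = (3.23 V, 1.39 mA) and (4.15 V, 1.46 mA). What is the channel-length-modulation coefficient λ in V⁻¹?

With V_GS fixed, I_D ∝ (1 + λ V_DS) in saturation, so I_D2/I_D1 = (1 + λ V_DS2)/(1 + λ V_DS1).
1.46/1.39 = 1.05 = (1 + 4.15 λ)/(1 + 3.23 λ).
Solving: λ (I_D1 V_DS2 − I_D2 V_DS1) = I_D2 − I_D1, so λ = (1.46 − 1.39) / (1.39 × 4.15 − 1.46 × 3.23) = 0.07 / 1.05 = 0.0665 V⁻¹.

λ = 0.0665 V⁻¹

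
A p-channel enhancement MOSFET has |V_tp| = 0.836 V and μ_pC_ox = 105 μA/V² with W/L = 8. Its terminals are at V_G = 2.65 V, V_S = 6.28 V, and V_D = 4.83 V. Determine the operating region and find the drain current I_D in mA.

Triode; I_D = 2.52 mA

V_SG = V_S − V_G = 6.28 − 2.65 = 3.63 V; V_SD = V_S − V_D = 6.28 − 4.83 = 1.45 V.
k_p = μ_pC_ox · (W/L) = 0.84 mA/V².
V_ov = V_SG − |V_tp| = 3.63 − 0.836 = 2.79 V.
Since V_SD = 1.45 V < V_ov = 2.79 V, the device is in the triode region.
I_D = k_p [V_ov · V_SD − ½ V_SD²] = 0.84 × [2.79 × 1.45 − 0.5 × 1.45²] = 2.52 mA.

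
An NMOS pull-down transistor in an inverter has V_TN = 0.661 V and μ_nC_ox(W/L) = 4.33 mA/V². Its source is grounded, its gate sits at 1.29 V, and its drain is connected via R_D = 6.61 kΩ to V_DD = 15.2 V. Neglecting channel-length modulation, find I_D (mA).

V_GS = V_G = 1.29 V, so V_ov = 1.29 − 0.661 = 0.629 V.
Assume saturation: I_D = ½ k_n V_ov² = 0.5 × 4.33 × 0.629² = 0.857 mA, giving V_DS = V_DD − I_D R_D = 15.2 − 0.857 × 6.61 = 9.54 V.
V_DS = 9.54 V ≥ V_ov = 0.629 V, confirming saturation.

I_D = 0.857 mA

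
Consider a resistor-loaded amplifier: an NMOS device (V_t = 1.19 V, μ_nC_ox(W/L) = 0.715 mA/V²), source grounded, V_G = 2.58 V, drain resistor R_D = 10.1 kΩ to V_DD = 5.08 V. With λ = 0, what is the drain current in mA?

V_GS = V_G = 2.58 V, so V_ov = 2.58 − 1.19 = 1.39 V.
Assume saturation: I_D = ½ k_n V_ov² = 0.5 × 0.715 × 1.39² = 0.691 mA, giving V_DS = V_DD − I_D R_D = 5.08 − 0.691 × 10.1 = -1.9 V.
But -1.9 V < V_ov = 1.39 V, so the device is actually in triode.
In triode I_D = k_n[V_ov V_DS − ½ V_DS²] and I_D = (V_DD − V_DS)/R_D. Equating: 3.61 V_DS² − 11.04 V_DS + 5.08 = 0, giving V_DS = 0.564 V (the root below V_ov).
I_D = (5.08 − 0.564) / 10.1 = 0.447 mA.

I_D = 0.447 mA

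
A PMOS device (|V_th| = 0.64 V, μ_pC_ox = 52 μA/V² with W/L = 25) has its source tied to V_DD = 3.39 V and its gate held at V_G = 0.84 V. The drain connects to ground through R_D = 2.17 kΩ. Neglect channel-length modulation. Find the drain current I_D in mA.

V_SG = V_DD − V_G = 3.39 − 0.84 = 2.55 V, so V_ov = 2.55 − 0.64 = 1.91 V.
k_p = μ_pC_ox · (W/L) = 1.3 mA/V².
Assume saturation: I_D = ½ k_p V_ov² = 0.5 × 1.3 × 1.91² = 2.37 mA, giving V_SD = V_DD − I_D R_D = 3.39 − 2.37 × 2.17 = -1.76 V.
But -1.76 V < V_ov = 1.91 V, so the device is actually in triode.
In triode I_D = k_p[V_ov V_SD − ½ V_SD²] and I_D = (V_DD − V_SD)/R_D. Equating: 1.41 V_SD² − 6.388 V_SD + 3.39 = 0, giving V_SD = 0.614 V (the root below V_ov).
I_D = (3.39 − 0.614) / 2.17 = 1.28 mA.

I_D = 1.28 mA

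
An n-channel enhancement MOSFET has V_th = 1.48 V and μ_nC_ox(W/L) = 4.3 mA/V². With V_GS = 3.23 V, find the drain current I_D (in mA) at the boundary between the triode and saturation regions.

At the boundary V_DS = V_ov = V_GS − V_th = 3.23 − 1.48 = 1.75 V.
I_D = ½ k_n V_ov² = 0.5 × 4.3 × 1.75² = 6.58 mA.

I_D = 6.58 mA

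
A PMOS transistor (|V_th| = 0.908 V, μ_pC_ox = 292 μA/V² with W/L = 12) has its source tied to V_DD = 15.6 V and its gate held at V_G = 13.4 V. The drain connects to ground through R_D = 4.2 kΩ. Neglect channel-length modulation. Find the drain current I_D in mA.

I_D = 2.92 mA

V_SG = V_DD − V_G = 15.6 − 13.4 = 2.2 V, so V_ov = 2.2 − 0.908 = 1.29 V.
k_p = μ_pC_ox · (W/L) = 3.504 mA/V².
Assume saturation: I_D = ½ k_p V_ov² = 0.5 × 3.504 × 1.29² = 2.92 mA, giving V_SD = V_DD − I_D R_D = 15.6 − 2.92 × 4.2 = 3.32 V.
V_SD = 3.32 V ≥ V_ov = 1.29 V, confirming saturation.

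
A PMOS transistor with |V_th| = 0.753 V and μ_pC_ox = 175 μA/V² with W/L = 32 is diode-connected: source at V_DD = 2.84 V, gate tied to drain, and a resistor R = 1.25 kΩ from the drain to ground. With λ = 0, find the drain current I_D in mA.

With gate tied to drain, V_SG = V_SD ≥ V_SG − |V_th|, so the device is in saturation.
k_p = μ_pC_ox · (W/L) = 5.6 mA/V².
KCL at the drain: ½ k_p (V_SG − |V_th|)² = (V_DD − V_SG)/R.
Let x = V_SG − 0.753. Then 3.5 x² + x − 2.087 = 0, giving x = 0.642 V (positive root), so V_SG = 1.4 V.
I_D = (V_DD − V_SG)/R = (2.84 − 1.4) / 1.25 = 1.16 mA.

I_D = 1.16 mA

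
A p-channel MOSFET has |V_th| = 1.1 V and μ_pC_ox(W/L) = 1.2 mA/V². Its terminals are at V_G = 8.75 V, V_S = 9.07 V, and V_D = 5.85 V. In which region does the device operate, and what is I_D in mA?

V_SG = V_S − V_G = 9.07 − 8.75 = 0.32 V; V_SD = V_S − V_D = 9.07 − 5.85 = 3.22 V.
V_SG = 0.32 V < |V_th| = 1.1 V, so the transistor is in cutoff.

Cutoff; I_D = 0 mA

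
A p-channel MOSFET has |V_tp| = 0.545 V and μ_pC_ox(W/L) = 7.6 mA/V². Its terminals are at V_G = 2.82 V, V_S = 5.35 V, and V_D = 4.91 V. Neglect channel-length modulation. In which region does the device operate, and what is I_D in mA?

V_SG = V_S − V_G = 5.35 − 2.82 = 2.53 V; V_SD = V_S − V_D = 5.35 − 4.91 = 0.44 V.
V_ov = V_SG − |V_tp| = 2.53 − 0.545 = 1.98 V.
Since V_SD = 0.44 V < V_ov = 1.98 V, the device is in the triode region.
I_D = k_p [V_ov · V_SD − ½ V_SD²] = 7.6 × [1.98 × 0.44 − 0.5 × 0.44²] = 5.9 mA.

Triode; I_D = 5.90 mA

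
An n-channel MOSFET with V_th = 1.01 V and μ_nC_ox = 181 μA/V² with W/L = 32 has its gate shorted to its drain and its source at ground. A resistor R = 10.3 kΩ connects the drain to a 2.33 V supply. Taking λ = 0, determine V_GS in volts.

V_GS = 1.20 V

With gate tied to drain, V_GS = V_DS ≥ V_GS − V_th, so the device is in saturation.
k_n = μ_nC_ox · (W/L) = 5.792 mA/V².
KCL at the drain: ½ k_n (V_GS − V_th)² = (V_DD − V_GS)/R.
Let x = V_GS − 1.01. Then 29.8 x² + x − 1.32 = 0, giving x = 0.194 V (positive root), so V_GS = 1.2 V.
I_D = (V_DD − V_GS)/R = (2.33 − 1.2) / 10.3 = 0.109 mA.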